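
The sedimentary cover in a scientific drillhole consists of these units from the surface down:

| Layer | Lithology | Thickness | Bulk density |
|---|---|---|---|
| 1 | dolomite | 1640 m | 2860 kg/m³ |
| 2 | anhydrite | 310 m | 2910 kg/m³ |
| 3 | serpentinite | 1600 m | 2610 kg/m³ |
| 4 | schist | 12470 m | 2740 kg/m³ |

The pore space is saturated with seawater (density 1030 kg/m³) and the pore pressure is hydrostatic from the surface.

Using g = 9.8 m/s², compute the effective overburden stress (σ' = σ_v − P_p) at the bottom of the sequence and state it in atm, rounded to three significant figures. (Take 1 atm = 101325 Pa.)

Overburden (lithostatic) stress σ_v:
dolomite: 2860 kg/m³ × 9.8 m/s² × 1640 m = 4.597×10^7 Pa = 45.97 MPa
anhydrite: 2910 kg/m³ × 9.8 m/s² × 310 m = 8.841×10^6 Pa = 8.841 MPa
serpentinite: 2610 kg/m³ × 9.8 m/s² × 1600 m = 4.092×10^7 Pa = 40.92 MPa
schist: 2740 kg/m³ × 9.8 m/s² × 12470 m = 3.348×10^8 Pa = 334.8 MPa
Total = 45.97 + 8.841 + 40.92 + 334.8 = 430.58 MPa
Pore pressure P_p = 1030 kg/m³ × 9.8 m/s² × 16020 m = 1.617×10^8 Pa = 161.7 MPa
Effective stress σ' = σ_v − P_p = 430.6 − 161.7 = 268.87 MPa = 2653.5 atm

2650 atm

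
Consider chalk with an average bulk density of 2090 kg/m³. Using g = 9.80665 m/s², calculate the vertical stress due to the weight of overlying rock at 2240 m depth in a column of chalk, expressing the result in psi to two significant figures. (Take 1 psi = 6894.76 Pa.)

chalk: 2090 kg/m³ × 9.80665 m/s² × 2240 m = 4.591×10^7 Pa = 6659 psi

6700 psi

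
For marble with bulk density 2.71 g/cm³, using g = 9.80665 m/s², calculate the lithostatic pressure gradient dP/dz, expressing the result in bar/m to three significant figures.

0.266 bar/m

dP/dz = ρg = 2710 kg/m³ × 9.80665 m/s² = 26576 Pa/m
= 26576 Pa/m × (1 bar/m / 1.0000×10^5 Pa/m) = 0.26576 bar/m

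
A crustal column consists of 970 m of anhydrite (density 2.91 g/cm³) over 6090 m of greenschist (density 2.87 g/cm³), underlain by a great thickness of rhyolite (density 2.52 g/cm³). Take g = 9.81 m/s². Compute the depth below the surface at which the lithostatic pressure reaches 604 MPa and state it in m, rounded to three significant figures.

Pressure at base of upper layers: 2910×9.81×970 + 2870×9.81×6090 = 1.992×10^8 Pa = 199.2 MPa
Remaining pressure to be supplied by rhyolite: 6.040×10^8 − 1.992×10^8 = 4.048×10^8 Pa
Additional depth in rhyolite = 4.048×10^8 Pa / (2520 kg/m³ × 9.81 m/s²) = 16377 m
Total depth = 7060 m + 16377 m = 23437 m

23400 m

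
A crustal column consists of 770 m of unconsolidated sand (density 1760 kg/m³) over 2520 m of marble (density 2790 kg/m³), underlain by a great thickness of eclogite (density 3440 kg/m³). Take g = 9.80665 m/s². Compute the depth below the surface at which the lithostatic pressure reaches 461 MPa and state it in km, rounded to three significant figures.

Pressure at base of upper layers: 1760×9.80665×770 + 2790×9.80665×2520 = 8.224×10^7 Pa = 82.24 MPa
Remaining pressure to be supplied by eclogite: 4.610×10^8 − 8.224×10^7 = 3.788×10^8 Pa
Additional depth in eclogite = 3.788×10^8 Pa / (3440 kg/m³ × 9.80665 m/s²) = 11228 m
Total depth = 3290 m + 11228 m = 14518 m
= 14.518 km

14.5 km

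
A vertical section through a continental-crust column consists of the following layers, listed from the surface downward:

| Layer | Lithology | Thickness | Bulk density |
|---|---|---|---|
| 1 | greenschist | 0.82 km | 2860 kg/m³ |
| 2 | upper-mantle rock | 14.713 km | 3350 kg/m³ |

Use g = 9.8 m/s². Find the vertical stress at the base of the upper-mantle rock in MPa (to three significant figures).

506 MPa

greenschist: 2860 kg/m³ × 9.8 m/s² × 820 m = 2.298×10^7 Pa = 22.98 MPa
upper-mantle rock: 3350 kg/m³ × 9.8 m/s² × 14713 m = 4.830×10^8 Pa = 483.0 MPa
Total = 22.98 + 483.0 = 506.01 MPa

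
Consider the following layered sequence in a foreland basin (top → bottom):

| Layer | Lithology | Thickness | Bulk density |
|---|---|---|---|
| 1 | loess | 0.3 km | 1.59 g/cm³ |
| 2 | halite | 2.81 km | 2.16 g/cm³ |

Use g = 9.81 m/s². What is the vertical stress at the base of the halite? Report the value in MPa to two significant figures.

64 MPa

loess: 1590 kg/m³ × 9.81 m/s² × 300 m = 4.679×10^6 Pa = 4.679 MPa
halite: 2160 kg/m³ × 9.81 m/s² × 2810 m = 5.954×10^7 Pa = 59.54 MPa
Total = 4.679 + 59.54 = 64.222 MPa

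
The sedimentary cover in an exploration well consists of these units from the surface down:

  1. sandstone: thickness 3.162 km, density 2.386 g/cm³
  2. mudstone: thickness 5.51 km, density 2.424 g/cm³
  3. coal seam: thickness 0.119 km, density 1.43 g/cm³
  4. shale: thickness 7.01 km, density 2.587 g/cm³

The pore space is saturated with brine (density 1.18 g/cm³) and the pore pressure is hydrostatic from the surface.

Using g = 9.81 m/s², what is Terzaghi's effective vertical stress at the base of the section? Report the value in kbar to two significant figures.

Overburden (lithostatic) stress σ_v:
sandstone: 2386 kg/m³ × 9.81 m/s² × 3162 m = 7.401×10^7 Pa = 74.01 MPa
mudstone: 2424 kg/m³ × 9.81 m/s² × 5510 m = 1.310×10^8 Pa = 131.0 MPa
coal seam: 1430 kg/m³ × 9.81 m/s² × 119 m = 1.669×10^6 Pa = 1.669 MPa
shale: 2587 kg/m³ × 9.81 m/s² × 7010 m = 1.779×10^8 Pa = 177.9 MPa
Total = 74.01 + 131.0 + 1.669 + 177.9 = 384.61 MPa
Pore pressure P_p = 1180 kg/m³ × 9.81 m/s² × 15801 m = 1.829×10^8 Pa = 182.9 MPa
Effective stress σ' = σ_v − P_p = 384.6 − 182.9 = 201.70 MPa = 2.0170 kbar

2.0 kbar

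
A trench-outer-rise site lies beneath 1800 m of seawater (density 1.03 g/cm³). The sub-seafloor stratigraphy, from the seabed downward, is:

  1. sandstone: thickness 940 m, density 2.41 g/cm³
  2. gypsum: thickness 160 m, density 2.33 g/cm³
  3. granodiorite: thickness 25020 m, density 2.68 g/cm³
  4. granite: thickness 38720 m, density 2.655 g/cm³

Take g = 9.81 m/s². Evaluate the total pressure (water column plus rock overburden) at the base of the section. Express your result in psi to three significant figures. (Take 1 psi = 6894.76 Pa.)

248000 psi

seawater: 1030 kg/m³ × 9.81 m/s² × 1800 m = 1.819×10^7 Pa = 2638 psi
sandstone: 2410 kg/m³ × 9.81 m/s² × 940 m = 2.222×10^7 Pa = 3223 psi
gypsum: 2330 kg/m³ × 9.81 m/s² × 160 m = 3.657×10^6 Pa = 530.4 psi
granodiorite: 2680 kg/m³ × 9.81 m/s² × 25020 m = 6.578×10^8 Pa = 95405 psi
granite: 2655 kg/m³ × 9.81 m/s² × 38720 m = 1.008×10^9 Pa = 1.463×10^5 psi
Total = 2638 + 3223 + 530.4 + 95405 + 1.463×10^5 = 2.4807×10^5 psi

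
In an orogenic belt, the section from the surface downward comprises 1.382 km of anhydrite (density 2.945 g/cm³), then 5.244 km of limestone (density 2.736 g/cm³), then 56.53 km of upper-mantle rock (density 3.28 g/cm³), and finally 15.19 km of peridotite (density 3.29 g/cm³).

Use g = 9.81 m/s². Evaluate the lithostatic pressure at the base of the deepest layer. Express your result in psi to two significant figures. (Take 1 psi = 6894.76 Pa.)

anhydrite: 2945 kg/m³ × 9.81 m/s² × 1382 m = 3.993×10^7 Pa = 5791 psi
limestone: 2736 kg/m³ × 9.81 m/s² × 5244 m = 1.407×10^8 Pa = 20414 psi
upper-mantle rock: 3280 kg/m³ × 9.81 m/s² × 56530 m = 1.819×10^9 Pa = 2.638×10^5 psi
peridotite: 3290 kg/m³ × 9.81 m/s² × 15190 m = 4.903×10^8 Pa = 71106 psi
Total = 5791 + 20414 + 2.638×10^5 + 71106 = 3.6113×10^5 psi

360000 psi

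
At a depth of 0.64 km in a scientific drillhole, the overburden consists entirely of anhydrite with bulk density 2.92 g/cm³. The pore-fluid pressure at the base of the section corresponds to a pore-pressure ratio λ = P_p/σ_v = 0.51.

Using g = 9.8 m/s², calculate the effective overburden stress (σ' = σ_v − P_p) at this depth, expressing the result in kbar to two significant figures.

0.090 kbar

Overburden (lithostatic) stress σ_v:
anhydrite: 2920 kg/m³ × 9.8 m/s² × 640 m = 1.831×10^7 Pa = 18.31 MPa
Pore pressure P_p = λ·σ_v = 0.51 × 18.31 MPa = 9.340 MPa
Effective stress σ' = σ_v − P_p = 18.31 − 9.340 = 8.9740 MPa = 0.089740 kbar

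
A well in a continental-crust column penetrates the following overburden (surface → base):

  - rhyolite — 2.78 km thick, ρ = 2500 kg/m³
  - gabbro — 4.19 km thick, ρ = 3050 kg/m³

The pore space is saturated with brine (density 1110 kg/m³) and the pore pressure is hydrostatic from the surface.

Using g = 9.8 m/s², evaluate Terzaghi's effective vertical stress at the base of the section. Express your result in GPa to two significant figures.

Overburden (lithostatic) stress σ_v:
rhyolite: 2500 kg/m³ × 9.8 m/s² × 2780 m = 6.811×10^7 Pa = 68.11 MPa
gabbro: 3050 kg/m³ × 9.8 m/s² × 4190 m = 1.252×10^8 Pa = 125.2 MPa
Total = 68.11 + 125.2 = 193.35 MPa
Pore pressure P_p = 1110 kg/m³ × 9.8 m/s² × 6970 m = 7.582×10^7 Pa = 75.82 MPa
Effective stress σ' = σ_v − P_p = 193.3 − 75.82 = 117.53 MPa = 0.11753 GPa

0.12 GPa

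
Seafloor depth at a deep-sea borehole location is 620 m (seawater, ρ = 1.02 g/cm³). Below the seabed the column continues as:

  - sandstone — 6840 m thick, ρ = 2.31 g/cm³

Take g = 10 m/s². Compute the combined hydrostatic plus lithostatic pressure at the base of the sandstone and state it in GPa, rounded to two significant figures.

0.16 GPa

seawater: 1020 kg/m³ × 10 m/s² × 620 m = 6.324×10^6 Pa = 6.324×10^-3 GPa
sandstone: 2310 kg/m³ × 10 m/s² × 6840 m = 1.580×10^8 Pa = 0.1580 GPa
Total = 6.324×10^-3 + 0.1580 = 0.16433 GPa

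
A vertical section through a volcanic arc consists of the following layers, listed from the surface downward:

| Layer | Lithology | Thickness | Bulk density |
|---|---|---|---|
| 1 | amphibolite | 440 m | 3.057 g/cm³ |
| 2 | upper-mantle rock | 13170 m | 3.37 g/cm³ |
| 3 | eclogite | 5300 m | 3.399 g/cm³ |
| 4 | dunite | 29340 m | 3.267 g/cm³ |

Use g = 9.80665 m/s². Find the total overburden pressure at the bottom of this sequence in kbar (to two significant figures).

amphibolite: 3057 kg/m³ × 9.80665 m/s² × 440 m = 1.319×10^7 Pa = 0.1319 kbar
upper-mantle rock: 3370 kg/m³ × 9.80665 m/s² × 13170 m = 4.352×10^8 Pa = 4.352 kbar
eclogite: 3399 kg/m³ × 9.80665 m/s² × 5300 m = 1.767×10^8 Pa = 1.767 kbar
dunite: 3267 kg/m³ × 9.80665 m/s² × 29340 m = 9.400×10^8 Pa = 9.400 kbar
Total = 0.1319 + 4.352 + 1.767 + 9.400 = 15.651 kbar

16 kbar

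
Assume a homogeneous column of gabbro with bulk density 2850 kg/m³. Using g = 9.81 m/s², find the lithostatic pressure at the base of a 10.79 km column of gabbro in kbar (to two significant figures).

3.0 kbar

gabbro: 2850 kg/m³ × 9.81 m/s² × 10790 m = 3.017×10^8 Pa = 3.017 kbar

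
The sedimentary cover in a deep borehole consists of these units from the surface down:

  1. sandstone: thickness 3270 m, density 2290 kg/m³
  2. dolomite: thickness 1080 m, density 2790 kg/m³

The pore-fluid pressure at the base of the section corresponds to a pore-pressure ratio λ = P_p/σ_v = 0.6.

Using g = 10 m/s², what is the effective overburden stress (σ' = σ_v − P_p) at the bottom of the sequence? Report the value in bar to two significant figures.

420 bar

Overburden (lithostatic) stress σ_v:
sandstone: 2290 kg/m³ × 10 m/s² × 3270 m = 7.488×10^7 Pa = 74.88 MPa
dolomite: 2790 kg/m³ × 10 m/s² × 1080 m = 3.013×10^7 Pa = 30.13 MPa
Total = 74.88 + 30.13 = 105.02 MPa
Pore pressure P_p = λ·σ_v = 0.6 × 105.0 MPa = 63.01 MPa
Effective stress σ' = σ_v − P_p = 105.0 − 63.01 = 42.006 MPa = 420.06 bar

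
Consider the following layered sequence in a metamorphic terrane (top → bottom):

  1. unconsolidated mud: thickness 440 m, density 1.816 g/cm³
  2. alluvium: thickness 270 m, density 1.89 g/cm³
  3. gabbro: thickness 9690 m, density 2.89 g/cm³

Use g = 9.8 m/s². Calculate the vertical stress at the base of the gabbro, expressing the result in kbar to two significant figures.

unconsolidated mud: 1816 kg/m³ × 9.8 m/s² × 440 m = 7.831×10^6 Pa = 0.07831 kbar
alluvium: 1890 kg/m³ × 9.8 m/s² × 270 m = 5.001×10^6 Pa = 0.05001 kbar
gabbro: 2890 kg/m³ × 9.8 m/s² × 9690 m = 2.744×10^8 Pa = 2.744 kbar
Total = 0.07831 + 0.05001 + 2.744 = 2.8727 kbar

2.9 kbar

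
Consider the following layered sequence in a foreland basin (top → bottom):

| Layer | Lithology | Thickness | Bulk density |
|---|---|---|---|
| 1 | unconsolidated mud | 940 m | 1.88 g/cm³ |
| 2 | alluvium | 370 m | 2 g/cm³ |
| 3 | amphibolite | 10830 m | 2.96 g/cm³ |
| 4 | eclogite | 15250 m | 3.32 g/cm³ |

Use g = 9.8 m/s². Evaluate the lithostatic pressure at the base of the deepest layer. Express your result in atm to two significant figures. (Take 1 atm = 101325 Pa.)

unconsolidated mud: 1880 kg/m³ × 9.8 m/s² × 940 m = 1.732×10^7 Pa = 170.9 atm
alluvium: 2000 kg/m³ × 9.8 m/s² × 370 m = 7.252×10^6 Pa = 71.57 atm
amphibolite: 2960 kg/m³ × 9.8 m/s² × 10830 m = 3.142×10^8 Pa = 3100 atm
eclogite: 3320 kg/m³ × 9.8 m/s² × 15250 m = 4.962×10^8 Pa = 4897 atm
Total = 170.9 + 71.57 + 3100 + 4897 = 8239.8 atm

8200 atm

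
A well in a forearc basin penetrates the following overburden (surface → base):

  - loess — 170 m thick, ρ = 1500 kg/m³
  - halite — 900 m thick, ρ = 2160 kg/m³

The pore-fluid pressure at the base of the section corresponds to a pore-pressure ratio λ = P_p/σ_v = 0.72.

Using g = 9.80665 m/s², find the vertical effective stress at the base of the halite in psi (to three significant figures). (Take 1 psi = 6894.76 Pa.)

Overburden (lithostatic) stress σ_v:
loess: 1500 kg/m³ × 9.80665 m/s² × 170 m = 2.501×10^6 Pa = 2.501 MPa
halite: 2160 kg/m³ × 9.80665 m/s² × 900 m = 1.906×10^7 Pa = 19.06 MPa
Total = 2.501 + 19.06 = 21.565 MPa
Pore pressure P_p = λ·σ_v = 0.72 × 21.56 MPa = 15.53 MPa
Effective stress σ' = σ_v − P_p = 21.56 − 15.53 = 6.0382 MPa = 875.76 psi

876 psi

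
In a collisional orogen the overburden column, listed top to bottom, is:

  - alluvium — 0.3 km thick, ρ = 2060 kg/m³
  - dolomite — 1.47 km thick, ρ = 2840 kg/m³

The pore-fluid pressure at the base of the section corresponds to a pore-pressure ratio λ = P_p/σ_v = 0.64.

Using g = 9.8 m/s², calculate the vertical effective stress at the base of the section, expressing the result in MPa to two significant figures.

17 MPa

Overburden (lithostatic) stress σ_v:
alluvium: 2060 kg/m³ × 9.8 m/s² × 300 m = 6.056×10^6 Pa = 6.056 MPa
dolomite: 2840 kg/m³ × 9.8 m/s² × 1470 m = 4.091×10^7 Pa = 40.91 MPa
Total = 6.056 + 40.91 = 46.969 MPa
Pore pressure P_p = λ·σ_v = 0.64 × 46.97 MPa = 30.06 MPa
Effective stress σ' = σ_v − P_p = 46.97 − 30.06 = 16.909 MPa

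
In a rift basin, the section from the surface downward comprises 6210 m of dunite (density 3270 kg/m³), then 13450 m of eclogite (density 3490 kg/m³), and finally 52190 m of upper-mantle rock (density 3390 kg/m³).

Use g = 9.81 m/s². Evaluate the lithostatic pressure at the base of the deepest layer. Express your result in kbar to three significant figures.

24.0 kbar

dunite: 3270 kg/m³ × 9.81 m/s² × 6210 m = 1.992×10^8 Pa = 1.992 kbar
eclogite: 3490 kg/m³ × 9.81 m/s² × 13450 m = 4.605×10^8 Pa = 4.605 kbar
upper-mantle rock: 3390 kg/m³ × 9.81 m/s² × 52190 m = 1.736×10^9 Pa = 17.36 kbar
Total = 1.992 + 4.605 + 17.36 = 23.953 kbar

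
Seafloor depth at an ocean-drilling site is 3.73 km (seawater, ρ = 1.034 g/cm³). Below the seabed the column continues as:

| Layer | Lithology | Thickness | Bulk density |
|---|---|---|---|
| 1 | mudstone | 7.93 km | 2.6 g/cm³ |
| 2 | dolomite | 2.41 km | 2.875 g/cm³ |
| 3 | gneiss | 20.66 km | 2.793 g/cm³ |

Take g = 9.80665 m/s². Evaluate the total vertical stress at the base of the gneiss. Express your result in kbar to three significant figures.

seawater: 1034 kg/m³ × 9.80665 m/s² × 3730 m = 3.782×10^7 Pa = 0.3782 kbar
mudstone: 2600 kg/m³ × 9.80665 m/s² × 7930 m = 2.022×10^8 Pa = 2.022 kbar
dolomite: 2875 kg/m³ × 9.80665 m/s² × 2410 m = 6.795×10^7 Pa = 0.6795 kbar
gneiss: 2793 kg/m³ × 9.80665 m/s² × 20660 m = 5.659×10^8 Pa = 5.659 kbar
Total = 0.3782 + 2.022 + 0.6795 + 5.659 = 8.7384 kbar

8.74 kbar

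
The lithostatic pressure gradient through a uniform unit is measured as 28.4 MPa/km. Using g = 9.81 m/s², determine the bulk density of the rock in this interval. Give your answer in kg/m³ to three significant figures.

ρ = (dP/dz)/g = 28.4 MPa/km / 9.81 m/s² = 28400 Pa/m / 9.81 m/s² = 2895.0 kg/m³

2900 kg/m³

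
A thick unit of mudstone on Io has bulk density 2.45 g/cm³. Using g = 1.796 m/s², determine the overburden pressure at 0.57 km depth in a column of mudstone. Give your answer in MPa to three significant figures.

2.51 MPa

mudstone: 2450 kg/m³ × 1.796 m/s² × 570 m = 2.508×10^6 Pa = 2.508 MPa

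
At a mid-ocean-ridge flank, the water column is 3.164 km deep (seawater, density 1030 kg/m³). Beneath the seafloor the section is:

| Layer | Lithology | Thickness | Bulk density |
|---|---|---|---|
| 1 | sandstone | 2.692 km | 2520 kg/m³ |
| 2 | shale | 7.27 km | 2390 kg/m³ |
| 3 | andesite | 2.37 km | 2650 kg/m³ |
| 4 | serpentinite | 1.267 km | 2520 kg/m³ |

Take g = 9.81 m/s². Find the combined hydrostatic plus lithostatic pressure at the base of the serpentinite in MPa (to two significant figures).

360 MPa

seawater: 1030 kg/m³ × 9.81 m/s² × 3164 m = 3.197×10^7 Pa = 31.97 MPa
sandstone: 2520 kg/m³ × 9.81 m/s² × 2692 m = 6.655×10^7 Pa = 66.55 MPa
shale: 2390 kg/m³ × 9.81 m/s² × 7270 m = 1.705×10^8 Pa = 170.5 MPa
andesite: 2650 kg/m³ × 9.81 m/s² × 2370 m = 6.161×10^7 Pa = 61.61 MPa
serpentinite: 2520 kg/m³ × 9.81 m/s² × 1267 m = 3.132×10^7 Pa = 31.32 MPa
Total = 31.97 + 66.55 + 170.5 + 61.61 + 31.32 = 361.90 MPa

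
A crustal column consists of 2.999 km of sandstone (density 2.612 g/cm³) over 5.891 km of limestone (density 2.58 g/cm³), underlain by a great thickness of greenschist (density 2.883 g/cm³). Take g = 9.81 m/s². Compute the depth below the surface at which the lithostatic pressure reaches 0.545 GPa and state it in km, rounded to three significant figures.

20.2 km

Pressure at base of upper layers: 2612×9.81×2999 + 2580×9.81×5891 = 2.259×10^8 Pa = 0.2259 GPa
Remaining pressure to be supplied by greenschist: 5.450×10^8 − 2.259×10^8 = 3.191×10^8 Pa
Additional depth in greenschist = 3.191×10^8 Pa / (2883 kg/m³ × 9.81 m/s²) = 11281 m
Total depth = 8890 m + 11281 m = 20171 m
= 20.171 km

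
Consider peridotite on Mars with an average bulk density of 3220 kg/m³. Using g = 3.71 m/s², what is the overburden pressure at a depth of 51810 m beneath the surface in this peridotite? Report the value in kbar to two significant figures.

peridotite: 3220 kg/m³ × 3.71 m/s² × 51810 m = 6.189×10^8 Pa = 6.189 kbar

6.2 kbar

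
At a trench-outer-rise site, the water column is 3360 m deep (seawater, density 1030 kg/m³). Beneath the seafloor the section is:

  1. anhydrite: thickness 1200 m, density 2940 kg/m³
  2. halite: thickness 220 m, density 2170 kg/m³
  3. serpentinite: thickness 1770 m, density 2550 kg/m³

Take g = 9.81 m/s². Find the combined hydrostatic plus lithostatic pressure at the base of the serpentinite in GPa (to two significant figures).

0.12 GPa

seawater: 1030 kg/m³ × 9.81 m/s² × 3360 m = 3.395×10^7 Pa = 0.03395 GPa
anhydrite: 2940 kg/m³ × 9.81 m/s² × 1200 m = 3.461×10^7 Pa = 0.03461 GPa
halite: 2170 kg/m³ × 9.81 m/s² × 220 m = 4.683×10^6 Pa = 4.683×10^-3 GPa
serpentinite: 2550 kg/m³ × 9.81 m/s² × 1770 m = 4.428×10^7 Pa = 0.04428 GPa
Total = 0.03395 + 0.03461 + 4.683×10^-3 + 0.04428 = 0.11752 GPa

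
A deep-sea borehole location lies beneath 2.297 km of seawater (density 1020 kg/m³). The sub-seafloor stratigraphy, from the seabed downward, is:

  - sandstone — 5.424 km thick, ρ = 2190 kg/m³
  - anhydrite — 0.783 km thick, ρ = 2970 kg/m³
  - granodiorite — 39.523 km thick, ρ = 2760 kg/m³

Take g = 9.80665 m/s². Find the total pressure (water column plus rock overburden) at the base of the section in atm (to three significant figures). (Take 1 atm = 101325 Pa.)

seawater: 1020 kg/m³ × 9.80665 m/s² × 2297 m = 2.298×10^7 Pa = 226.8 atm
sandstone: 2190 kg/m³ × 9.80665 m/s² × 5424 m = 1.165×10^8 Pa = 1150 atm
anhydrite: 2970 kg/m³ × 9.80665 m/s² × 783 m = 2.281×10^7 Pa = 225.1 atm
granodiorite: 2760 kg/m³ × 9.80665 m/s² × 39523 m = 1.070×10^9 Pa = 10558 atm
Total = 226.8 + 1150 + 225.1 + 10558 = 12159 atm

12200 atm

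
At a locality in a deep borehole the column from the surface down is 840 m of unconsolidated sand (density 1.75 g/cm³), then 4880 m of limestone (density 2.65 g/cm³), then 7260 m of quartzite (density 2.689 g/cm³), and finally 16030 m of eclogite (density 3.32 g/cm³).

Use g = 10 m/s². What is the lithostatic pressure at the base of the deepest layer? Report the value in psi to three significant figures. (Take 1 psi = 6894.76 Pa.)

unconsolidated sand: 1750 kg/m³ × 10 m/s² × 840 m = 1.470×10^7 Pa = 2132 psi
limestone: 2650 kg/m³ × 10 m/s² × 4880 m = 1.293×10^8 Pa = 18756 psi
quartzite: 2689 kg/m³ × 10 m/s² × 7260 m = 1.952×10^8 Pa = 28314 psi
eclogite: 3320 kg/m³ × 10 m/s² × 16030 m = 5.322×10^8 Pa = 77189 psi
Total = 2132 + 18756 + 28314 + 77189 = 1.2639×10^5 psi

126000 psi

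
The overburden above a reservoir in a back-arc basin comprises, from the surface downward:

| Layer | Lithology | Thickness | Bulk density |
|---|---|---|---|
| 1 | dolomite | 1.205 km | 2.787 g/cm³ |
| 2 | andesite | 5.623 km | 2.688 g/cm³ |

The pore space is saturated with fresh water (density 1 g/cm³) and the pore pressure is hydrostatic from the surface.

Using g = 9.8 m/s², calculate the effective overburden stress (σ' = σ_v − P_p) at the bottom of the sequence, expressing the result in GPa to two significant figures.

Overburden (lithostatic) stress σ_v:
dolomite: 2787 kg/m³ × 9.8 m/s² × 1205 m = 3.291×10^7 Pa = 32.91 MPa
andesite: 2688 kg/m³ × 9.8 m/s² × 5623 m = 1.481×10^8 Pa = 148.1 MPa
Total = 32.91 + 148.1 = 181.03 MPa
Pore pressure P_p = 1000 kg/m³ × 9.8 m/s² × 6828 m = 6.691×10^7 Pa = 66.91 MPa
Effective stress σ' = σ_v − P_p = 181.0 − 66.91 = 114.12 MPa = 0.11412 GPa

0.11 GPa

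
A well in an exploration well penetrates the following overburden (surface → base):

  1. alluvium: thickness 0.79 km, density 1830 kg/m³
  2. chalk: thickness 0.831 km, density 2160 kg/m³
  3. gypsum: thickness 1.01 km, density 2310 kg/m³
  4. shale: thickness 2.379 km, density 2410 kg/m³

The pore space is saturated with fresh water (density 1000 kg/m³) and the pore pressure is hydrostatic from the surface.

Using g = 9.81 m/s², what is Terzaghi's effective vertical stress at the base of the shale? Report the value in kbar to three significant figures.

Overburden (lithostatic) stress σ_v:
alluvium: 1830 kg/m³ × 9.81 m/s² × 790 m = 1.418×10^7 Pa = 14.18 MPa
chalk: 2160 kg/m³ × 9.81 m/s² × 831 m = 1.761×10^7 Pa = 17.61 MPa
gypsum: 2310 kg/m³ × 9.81 m/s² × 1010 m = 2.289×10^7 Pa = 22.89 MPa
shale: 2410 kg/m³ × 9.81 m/s² × 2379 m = 5.624×10^7 Pa = 56.24 MPa
Total = 14.18 + 17.61 + 22.89 + 56.24 = 110.92 MPa
Pore pressure P_p = 1000 kg/m³ × 9.81 m/s² × 5010 m = 4.915×10^7 Pa = 49.15 MPa
Effective stress σ' = σ_v − P_p = 110.9 − 49.15 = 61.775 MPa = 0.61775 kbar

0.618 kbar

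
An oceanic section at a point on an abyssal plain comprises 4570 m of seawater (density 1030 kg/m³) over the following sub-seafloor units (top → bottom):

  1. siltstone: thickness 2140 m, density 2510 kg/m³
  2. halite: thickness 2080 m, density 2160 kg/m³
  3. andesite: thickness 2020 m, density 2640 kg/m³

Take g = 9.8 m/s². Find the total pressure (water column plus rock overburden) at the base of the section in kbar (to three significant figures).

1.95 kbar

seawater: 1030 kg/m³ × 9.8 m/s² × 4570 m = 4.613×10^7 Pa = 0.4613 kbar
siltstone: 2510 kg/m³ × 9.8 m/s² × 2140 m = 5.264×10^7 Pa = 0.5264 kbar
halite: 2160 kg/m³ × 9.8 m/s² × 2080 m = 4.403×10^7 Pa = 0.4403 kbar
andesite: 2640 kg/m³ × 9.8 m/s² × 2020 m = 5.226×10^7 Pa = 0.5226 kbar
Total = 0.4613 + 0.5264 + 0.4403 + 0.5226 = 1.9506 kbar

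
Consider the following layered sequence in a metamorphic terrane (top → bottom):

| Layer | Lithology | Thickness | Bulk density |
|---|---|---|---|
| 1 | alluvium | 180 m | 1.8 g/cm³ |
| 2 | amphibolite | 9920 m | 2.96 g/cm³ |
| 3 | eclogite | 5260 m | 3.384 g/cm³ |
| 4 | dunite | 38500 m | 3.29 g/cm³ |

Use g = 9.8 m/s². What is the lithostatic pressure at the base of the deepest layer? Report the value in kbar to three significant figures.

alluvium: 1800 kg/m³ × 9.8 m/s² × 180 m = 3.175×10^6 Pa = 0.03175 kbar
amphibolite: 2960 kg/m³ × 9.8 m/s² × 9920 m = 2.878×10^8 Pa = 2.878 kbar
eclogite: 3384 kg/m³ × 9.8 m/s² × 5260 m = 1.744×10^8 Pa = 1.744 kbar
dunite: 3290 kg/m³ × 9.8 m/s² × 38500 m = 1.241×10^9 Pa = 12.41 kbar
Total = 0.03175 + 2.878 + 1.744 + 12.41 = 17.067 kbar

17.1 kbar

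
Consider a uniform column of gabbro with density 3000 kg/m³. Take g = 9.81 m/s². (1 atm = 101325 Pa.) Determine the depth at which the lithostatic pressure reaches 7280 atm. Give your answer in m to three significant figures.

25100 m

h = P/(ρg) = 7280 atm / (3000 kg/m³ × 9.81 m/s²) = 7.376×10^8 Pa / 29430 Pa/m = 25064 m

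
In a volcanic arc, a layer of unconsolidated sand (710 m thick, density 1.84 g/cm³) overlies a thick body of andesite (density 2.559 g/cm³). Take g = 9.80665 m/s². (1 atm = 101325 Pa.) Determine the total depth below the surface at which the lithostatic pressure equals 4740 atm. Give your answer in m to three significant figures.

19300 m

Pressure at base of upper layers: 1840×9.80665×710 = 1.281×10^7 Pa = 126.4 atm
Remaining pressure to be supplied by andesite: 4.803×10^8 − 1.281×10^7 = 4.675×10^8 Pa
Additional depth in andesite = 4.675×10^8 Pa / (2559 kg/m³ × 9.80665 m/s²) = 18628 m
Total depth = 710 m + 18628 m = 19338 m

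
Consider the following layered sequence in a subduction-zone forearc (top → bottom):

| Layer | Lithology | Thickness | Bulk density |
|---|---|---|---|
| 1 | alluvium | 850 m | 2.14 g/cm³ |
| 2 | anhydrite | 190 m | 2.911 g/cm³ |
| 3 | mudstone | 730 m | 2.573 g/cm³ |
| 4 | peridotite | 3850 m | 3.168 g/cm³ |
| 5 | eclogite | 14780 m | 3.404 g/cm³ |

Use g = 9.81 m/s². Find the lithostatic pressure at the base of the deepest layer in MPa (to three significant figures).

655 MPa

alluvium: 2140 kg/m³ × 9.81 m/s² × 850 m = 1.784×10^7 Pa = 17.84 MPa
anhydrite: 2911 kg/m³ × 9.81 m/s² × 190 m = 5.426×10^6 Pa = 5.426 MPa
mudstone: 2573 kg/m³ × 9.81 m/s² × 730 m = 1.843×10^7 Pa = 18.43 MPa
peridotite: 3168 kg/m³ × 9.81 m/s² × 3850 m = 1.197×10^8 Pa = 119.7 MPa
eclogite: 3404 kg/m³ × 9.81 m/s² × 14780 m = 4.936×10^8 Pa = 493.6 MPa
Total = 17.84 + 5.426 + 18.43 + 119.7 + 493.6 = 654.90 MPa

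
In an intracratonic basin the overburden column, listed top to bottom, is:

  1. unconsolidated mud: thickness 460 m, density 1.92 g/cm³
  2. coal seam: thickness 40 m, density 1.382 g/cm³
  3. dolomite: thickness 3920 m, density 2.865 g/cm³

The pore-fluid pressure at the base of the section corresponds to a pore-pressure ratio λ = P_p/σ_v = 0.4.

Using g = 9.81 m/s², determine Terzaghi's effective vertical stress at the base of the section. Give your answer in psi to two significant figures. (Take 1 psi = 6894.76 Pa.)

10000 psi

Overburden (lithostatic) stress σ_v:
unconsolidated mud: 1920 kg/m³ × 9.81 m/s² × 460 m = 8.664×10^6 Pa = 8.664 MPa
coal seam: 1382 kg/m³ × 9.81 m/s² × 40 m = 5.423×10^5 Pa = 0.5423 MPa
dolomite: 2865 kg/m³ × 9.81 m/s² × 3920 m = 1.102×10^8 Pa = 110.2 MPa
Total = 8.664 + 0.5423 + 110.2 = 119.38 MPa
Pore pressure P_p = λ·σ_v = 0.4 × 119.4 MPa = 47.75 MPa
Effective stress σ' = σ_v − P_p = 119.4 − 47.75 = 71.628 MPa = 10389 psi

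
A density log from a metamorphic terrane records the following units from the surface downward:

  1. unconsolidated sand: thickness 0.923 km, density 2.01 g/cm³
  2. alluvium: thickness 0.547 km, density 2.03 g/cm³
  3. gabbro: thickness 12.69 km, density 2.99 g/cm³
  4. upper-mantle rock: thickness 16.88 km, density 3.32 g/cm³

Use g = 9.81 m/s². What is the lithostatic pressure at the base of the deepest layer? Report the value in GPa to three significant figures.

unconsolidated sand: 2010 kg/m³ × 9.81 m/s² × 923 m = 1.820×10^7 Pa = 0.01820 GPa
alluvium: 2030 kg/m³ × 9.81 m/s² × 547 m = 1.089×10^7 Pa = 0.01089 GPa
gabbro: 2990 kg/m³ × 9.81 m/s² × 12690 m = 3.722×10^8 Pa = 0.3722 GPa
upper-mantle rock: 3320 kg/m³ × 9.81 m/s² × 16880 m = 5.498×10^8 Pa = 0.5498 GPa
Total = 0.01820 + 0.01089 + 0.3722 + 0.5498 = 0.95108 GPa

0.951 GPa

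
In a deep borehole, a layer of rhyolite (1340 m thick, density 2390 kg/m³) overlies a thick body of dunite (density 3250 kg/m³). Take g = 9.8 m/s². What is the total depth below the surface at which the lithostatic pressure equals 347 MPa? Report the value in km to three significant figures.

Pressure at base of upper layers: 2390×9.8×1340 = 3.139×10^7 Pa = 31.39 MPa
Remaining pressure to be supplied by dunite: 3.470×10^8 − 3.139×10^7 = 3.156×10^8 Pa
Additional depth in dunite = 3.156×10^8 Pa / (3250 kg/m³ × 9.8 m/s²) = 9909.4 m
Total depth = 1340 m + 9909.4 m = 11249 m
= 11.249 km

11.2 km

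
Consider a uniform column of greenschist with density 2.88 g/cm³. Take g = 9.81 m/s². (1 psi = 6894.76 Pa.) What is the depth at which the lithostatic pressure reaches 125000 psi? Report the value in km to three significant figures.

h = P/(ρg) = 125000 psi / (2880 kg/m³ × 9.81 m/s²) = 8.618×10^8 Pa / 28253 Pa/m = 30505 m
= 30.505 km

30.5 km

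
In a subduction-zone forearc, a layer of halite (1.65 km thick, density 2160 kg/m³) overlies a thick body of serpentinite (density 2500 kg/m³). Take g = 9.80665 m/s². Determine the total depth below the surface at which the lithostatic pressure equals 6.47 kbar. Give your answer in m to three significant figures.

Pressure at base of upper layers: 2160×9.80665×1650 = 3.495×10^7 Pa = 0.3495 kbar
Remaining pressure to be supplied by serpentinite: 6.470×10^8 − 3.495×10^7 = 6.120×10^8 Pa
Additional depth in serpentinite = 6.120×10^8 Pa / (2500 kg/m³ × 9.80665 m/s²) = 24965 m
Total depth = 1650 m + 24965 m = 26615 m

26600 m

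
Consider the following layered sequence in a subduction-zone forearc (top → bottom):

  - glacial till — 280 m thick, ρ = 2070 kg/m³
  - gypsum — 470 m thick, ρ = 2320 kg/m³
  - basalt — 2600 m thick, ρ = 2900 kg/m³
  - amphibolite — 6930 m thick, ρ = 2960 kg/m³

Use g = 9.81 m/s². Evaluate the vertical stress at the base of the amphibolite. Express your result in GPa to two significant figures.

glacial till: 2070 kg/m³ × 9.81 m/s² × 280 m = 5.686×10^6 Pa = 5.686×10^-3 GPa
gypsum: 2320 kg/m³ × 9.81 m/s² × 470 m = 1.070×10^7 Pa = 0.01070 GPa
basalt: 2900 kg/m³ × 9.81 m/s² × 2600 m = 7.397×10^7 Pa = 0.07397 GPa
amphibolite: 2960 kg/m³ × 9.81 m/s² × 6930 m = 2.012×10^8 Pa = 0.2012 GPa
Total = 5.686×10^-3 + 0.01070 + 0.07397 + 0.2012 = 0.29158 GPa

0.29 GPa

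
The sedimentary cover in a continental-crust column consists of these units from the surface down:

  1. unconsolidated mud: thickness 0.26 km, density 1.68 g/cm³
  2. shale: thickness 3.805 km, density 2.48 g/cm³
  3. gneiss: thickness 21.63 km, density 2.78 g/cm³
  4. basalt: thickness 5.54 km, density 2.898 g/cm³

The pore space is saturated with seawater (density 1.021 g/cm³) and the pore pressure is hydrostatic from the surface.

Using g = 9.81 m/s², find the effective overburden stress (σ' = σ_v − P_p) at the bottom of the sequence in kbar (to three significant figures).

5.31 kbar

Overburden (lithostatic) stress σ_v:
unconsolidated mud: 1680 kg/m³ × 9.81 m/s² × 260 m = 4.285×10^6 Pa = 4.285 MPa
shale: 2480 kg/m³ × 9.81 m/s² × 3805 m = 9.257×10^7 Pa = 92.57 MPa
gneiss: 2780 kg/m³ × 9.81 m/s² × 21630 m = 5.899×10^8 Pa = 589.9 MPa
basalt: 2898 kg/m³ × 9.81 m/s² × 5540 m = 1.575×10^8 Pa = 157.5 MPa
Total = 4.285 + 92.57 + 589.9 + 157.5 = 844.24 MPa
Pore pressure P_p = 1021 kg/m³ × 9.81 m/s² × 31235 m = 3.129×10^8 Pa = 312.9 MPa
Effective stress σ' = σ_v − P_p = 844.2 − 312.9 = 531.39 MPa = 5.3139 kbar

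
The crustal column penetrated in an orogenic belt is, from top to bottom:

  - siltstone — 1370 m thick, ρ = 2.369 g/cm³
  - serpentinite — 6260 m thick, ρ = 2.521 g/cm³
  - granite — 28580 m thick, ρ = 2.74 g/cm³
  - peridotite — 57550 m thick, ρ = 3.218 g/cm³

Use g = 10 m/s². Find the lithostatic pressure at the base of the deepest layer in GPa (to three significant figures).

siltstone: 2369 kg/m³ × 10 m/s² × 1370 m = 3.246×10^7 Pa = 0.03246 GPa
serpentinite: 2521 kg/m³ × 10 m/s² × 6260 m = 1.578×10^8 Pa = 0.1578 GPa
granite: 2740 kg/m³ × 10 m/s² × 28580 m = 7.831×10^8 Pa = 0.7831 GPa
peridotite: 3218 kg/m³ × 10 m/s² × 57550 m = 1.852×10^9 Pa = 1.852 GPa
Total = 0.03246 + 0.1578 + 0.7831 + 1.852 = 2.8253 GPa

2.83 GPa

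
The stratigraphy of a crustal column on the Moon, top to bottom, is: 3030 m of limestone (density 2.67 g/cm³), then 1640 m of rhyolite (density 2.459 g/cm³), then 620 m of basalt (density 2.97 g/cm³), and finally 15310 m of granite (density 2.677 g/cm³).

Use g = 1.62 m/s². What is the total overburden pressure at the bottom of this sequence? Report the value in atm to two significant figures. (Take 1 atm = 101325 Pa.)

limestone: 2670 kg/m³ × 1.62 m/s² × 3030 m = 1.311×10^7 Pa = 129.3 atm
rhyolite: 2459 kg/m³ × 1.62 m/s² × 1640 m = 6.533×10^6 Pa = 64.48 atm
basalt: 2970 kg/m³ × 1.62 m/s² × 620 m = 2.983×10^6 Pa = 29.44 atm
granite: 2677 kg/m³ × 1.62 m/s² × 15310 m = 6.640×10^7 Pa = 655.3 atm
Total = 129.3 + 64.48 + 29.44 + 655.3 = 878.54 atm

880 atm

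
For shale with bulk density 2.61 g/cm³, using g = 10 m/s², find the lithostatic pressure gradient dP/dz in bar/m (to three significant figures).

0.261 bar/m

dP/dz = ρg = 2610 kg/m³ × 10 m/s² = 26100 Pa/m
= 26100 Pa/m × (1 bar/m / 1.0000×10^5 Pa/m) = 0.26100 bar/m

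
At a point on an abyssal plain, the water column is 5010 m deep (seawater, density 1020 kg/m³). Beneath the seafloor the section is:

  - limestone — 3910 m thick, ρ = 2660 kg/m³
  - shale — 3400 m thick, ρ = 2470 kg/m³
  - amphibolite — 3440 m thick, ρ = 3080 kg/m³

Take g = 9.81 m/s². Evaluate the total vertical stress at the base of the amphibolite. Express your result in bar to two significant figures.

3400 bar

seawater: 1020 kg/m³ × 9.81 m/s² × 5010 m = 5.013×10^7 Pa = 501.3 bar
limestone: 2660 kg/m³ × 9.81 m/s² × 3910 m = 1.020×10^8 Pa = 1020 bar
shale: 2470 kg/m³ × 9.81 m/s² × 3400 m = 8.238×10^7 Pa = 823.8 bar
amphibolite: 3080 kg/m³ × 9.81 m/s² × 3440 m = 1.039×10^8 Pa = 1039 bar
Total = 501.3 + 1020 + 823.8 + 1039 = 3384.8 bar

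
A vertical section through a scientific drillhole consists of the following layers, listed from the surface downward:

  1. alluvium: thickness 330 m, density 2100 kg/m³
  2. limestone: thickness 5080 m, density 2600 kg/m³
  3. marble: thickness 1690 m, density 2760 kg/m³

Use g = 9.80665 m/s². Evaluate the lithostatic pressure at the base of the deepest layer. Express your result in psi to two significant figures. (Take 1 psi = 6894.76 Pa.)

26000 psi

alluvium: 2100 kg/m³ × 9.80665 m/s² × 330 m = 6.796×10^6 Pa = 985.7 psi
limestone: 2600 kg/m³ × 9.80665 m/s² × 5080 m = 1.295×10^8 Pa = 18786 psi
marble: 2760 kg/m³ × 9.80665 m/s² × 1690 m = 4.574×10^7 Pa = 6634 psi
Total = 985.7 + 18786 + 6634 = 26406 psi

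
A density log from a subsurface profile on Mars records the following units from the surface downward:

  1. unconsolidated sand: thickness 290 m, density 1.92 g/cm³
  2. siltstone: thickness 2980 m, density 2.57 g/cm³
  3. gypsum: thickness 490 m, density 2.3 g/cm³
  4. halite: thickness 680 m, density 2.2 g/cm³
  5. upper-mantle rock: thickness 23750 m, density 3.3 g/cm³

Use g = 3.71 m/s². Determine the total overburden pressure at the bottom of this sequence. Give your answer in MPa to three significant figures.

unconsolidated sand: 1920 kg/m³ × 3.71 m/s² × 290 m = 2.066×10^6 Pa = 2.066 MPa
siltstone: 2570 kg/m³ × 3.71 m/s² × 2980 m = 2.841×10^7 Pa = 28.41 MPa
gypsum: 2300 kg/m³ × 3.71 m/s² × 490 m = 4.181×10^6 Pa = 4.181 MPa
halite: 2200 kg/m³ × 3.71 m/s² × 680 m = 5.550×10^6 Pa = 5.550 MPa
upper-mantle rock: 3300 kg/m³ × 3.71 m/s² × 23750 m = 2.908×10^8 Pa = 290.8 MPa
Total = 2.066 + 28.41 + 4.181 + 5.550 + 290.8 = 330.98 MPa

331 MPa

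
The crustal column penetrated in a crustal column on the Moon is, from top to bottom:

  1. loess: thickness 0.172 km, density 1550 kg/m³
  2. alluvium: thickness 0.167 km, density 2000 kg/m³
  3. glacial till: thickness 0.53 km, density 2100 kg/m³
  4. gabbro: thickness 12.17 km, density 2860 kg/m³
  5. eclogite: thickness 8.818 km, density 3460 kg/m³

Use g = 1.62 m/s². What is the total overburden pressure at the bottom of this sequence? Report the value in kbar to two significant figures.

1.1 kbar

loess: 1550 kg/m³ × 1.62 m/s² × 172 m = 4.319×10^5 Pa = 4.319×10^-3 kbar
alluvium: 2000 kg/m³ × 1.62 m/s² × 167 m = 5.411×10^5 Pa = 5.411×10^-3 kbar
glacial till: 2100 kg/m³ × 1.62 m/s² × 530 m = 1.803×10^6 Pa = 0.01803 kbar
gabbro: 2860 kg/m³ × 1.62 m/s² × 12170 m = 5.639×10^7 Pa = 0.5639 kbar
eclogite: 3460 kg/m³ × 1.62 m/s² × 8818 m = 4.943×10^7 Pa = 0.4943 kbar
Total = 4.319×10^-3 + 5.411×10^-3 + 0.01803 + 0.5639 + 0.4943 = 1.0859 kbar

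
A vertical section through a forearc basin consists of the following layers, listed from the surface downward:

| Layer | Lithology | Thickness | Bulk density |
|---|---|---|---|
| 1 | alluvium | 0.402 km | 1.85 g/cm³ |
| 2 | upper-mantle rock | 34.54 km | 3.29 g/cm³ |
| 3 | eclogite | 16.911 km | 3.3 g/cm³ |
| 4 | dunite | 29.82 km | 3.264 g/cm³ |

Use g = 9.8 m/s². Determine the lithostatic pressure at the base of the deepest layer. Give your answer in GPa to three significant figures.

2.62 GPa

alluvium: 1850 kg/m³ × 9.8 m/s² × 402 m = 7.288×10^6 Pa = 7.288×10^-3 GPa
upper-mantle rock: 3290 kg/m³ × 9.8 m/s² × 34540 m = 1.114×10^9 Pa = 1.114 GPa
eclogite: 3300 kg/m³ × 9.8 m/s² × 16911 m = 5.469×10^8 Pa = 0.5469 GPa
dunite: 3264 kg/m³ × 9.8 m/s² × 29820 m = 9.539×10^8 Pa = 0.9539 GPa
Total = 7.288×10^-3 + 1.114 + 0.5469 + 0.9539 = 2.6217 GPa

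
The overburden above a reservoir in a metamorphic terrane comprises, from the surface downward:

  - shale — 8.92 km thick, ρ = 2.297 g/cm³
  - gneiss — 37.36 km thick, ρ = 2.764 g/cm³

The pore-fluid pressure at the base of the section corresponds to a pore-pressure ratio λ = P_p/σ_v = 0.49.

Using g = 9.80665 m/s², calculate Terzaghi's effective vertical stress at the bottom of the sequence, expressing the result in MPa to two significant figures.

620 MPa

Overburden (lithostatic) stress σ_v:
shale: 2297 kg/m³ × 9.80665 m/s² × 8920 m = 2.009×10^8 Pa = 200.9 MPa
gneiss: 2764 kg/m³ × 9.80665 m/s² × 37360 m = 1.013×10^9 Pa = 1013 MPa
Total = 200.9 + 1013 = 1213.6 MPa
Pore pressure P_p = λ·σ_v = 0.49 × 1214 MPa = 594.7 MPa
Effective stress σ' = σ_v − P_p = 1214 − 594.7 = 618.93 MPa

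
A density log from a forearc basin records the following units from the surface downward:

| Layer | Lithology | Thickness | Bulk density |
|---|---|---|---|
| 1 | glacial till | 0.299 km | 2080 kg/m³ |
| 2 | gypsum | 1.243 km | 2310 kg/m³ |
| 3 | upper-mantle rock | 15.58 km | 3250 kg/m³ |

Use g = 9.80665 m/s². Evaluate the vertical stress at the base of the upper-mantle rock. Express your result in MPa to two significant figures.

530 MPa

glacial till: 2080 kg/m³ × 9.80665 m/s² × 299 m = 6.099×10^6 Pa = 6.099 MPa
gypsum: 2310 kg/m³ × 9.80665 m/s² × 1243 m = 2.816×10^7 Pa = 28.16 MPa
upper-mantle rock: 3250 kg/m³ × 9.80665 m/s² × 15580 m = 4.966×10^8 Pa = 496.6 MPa
Total = 6.099 + 28.16 + 496.6 = 530.82 MPa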